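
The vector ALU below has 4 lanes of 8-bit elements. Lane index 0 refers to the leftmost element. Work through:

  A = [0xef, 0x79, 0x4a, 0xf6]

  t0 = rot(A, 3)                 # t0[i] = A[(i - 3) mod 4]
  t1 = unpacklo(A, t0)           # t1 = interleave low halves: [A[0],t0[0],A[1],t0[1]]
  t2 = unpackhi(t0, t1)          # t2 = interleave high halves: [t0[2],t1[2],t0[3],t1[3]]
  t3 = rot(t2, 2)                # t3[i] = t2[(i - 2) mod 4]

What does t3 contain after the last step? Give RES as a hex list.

RES = [0xef, 0x4a, 0xf6, 0x79]

t0 = [0x79, 0x4a, 0xf6, 0xef]
t1 = [0xef, 0x79, 0x79, 0x4a]
t2 = [0xf6, 0x79, 0xef, 0x4a]
t3 = [0xef, 0x4a, 0xf6, 0x79]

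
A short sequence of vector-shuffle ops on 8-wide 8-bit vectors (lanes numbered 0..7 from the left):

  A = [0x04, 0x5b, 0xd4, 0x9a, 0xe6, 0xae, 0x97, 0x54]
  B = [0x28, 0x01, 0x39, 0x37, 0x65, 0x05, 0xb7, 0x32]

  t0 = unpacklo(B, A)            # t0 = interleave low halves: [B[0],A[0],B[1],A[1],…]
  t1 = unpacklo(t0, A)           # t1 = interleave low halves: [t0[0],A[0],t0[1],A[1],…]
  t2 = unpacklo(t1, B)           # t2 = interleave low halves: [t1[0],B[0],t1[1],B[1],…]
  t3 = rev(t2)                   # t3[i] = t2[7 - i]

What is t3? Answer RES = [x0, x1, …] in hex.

RES = [ 0x37  0x5b  0x39  0x04  0x01  0x04  0x28  0x28 ]

  t0: 28 04 01 5b 39 d4 37 9a
  t1: 28 04 04 5b 01 d4 5b 9a
  t2: 28 28 04 01 04 39 5b 37
  t3: 37 5b 39 04 01 04 28 28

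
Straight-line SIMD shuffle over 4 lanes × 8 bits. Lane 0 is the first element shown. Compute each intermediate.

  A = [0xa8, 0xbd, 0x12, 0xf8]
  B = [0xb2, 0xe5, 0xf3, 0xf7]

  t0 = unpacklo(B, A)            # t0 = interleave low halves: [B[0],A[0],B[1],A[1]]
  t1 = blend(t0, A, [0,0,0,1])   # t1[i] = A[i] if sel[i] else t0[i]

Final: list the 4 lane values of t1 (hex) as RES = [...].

RES = [ 0xb2  0xa8  0xe5  0xf8 ]

t0 = [0xb2, 0xa8, 0xe5, 0xbd]
t1 = [0xb2, 0xa8, 0xe5, 0xf8]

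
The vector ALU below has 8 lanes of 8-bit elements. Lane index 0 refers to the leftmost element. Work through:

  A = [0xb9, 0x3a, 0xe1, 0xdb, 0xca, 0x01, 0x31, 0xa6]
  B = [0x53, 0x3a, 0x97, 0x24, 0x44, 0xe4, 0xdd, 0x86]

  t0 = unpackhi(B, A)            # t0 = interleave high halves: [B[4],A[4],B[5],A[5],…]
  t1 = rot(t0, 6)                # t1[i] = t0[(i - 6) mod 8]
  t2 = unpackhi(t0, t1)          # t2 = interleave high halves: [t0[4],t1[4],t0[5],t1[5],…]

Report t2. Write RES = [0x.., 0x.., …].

t0 = [0x44, 0xca, 0xe4, 0x01, 0xdd, 0x31, 0x86, 0xa6]
t1 = [0xe4, 0x01, 0xdd, 0x31, 0x86, 0xa6, 0x44, 0xca]
t2 = [0xdd, 0x86, 0x31, 0xa6, 0x86, 0x44, 0xa6, 0xca]

RES = [ 0xdd  0x86  0x31  0xa6  0x86  0x44  0xa6  0xca ]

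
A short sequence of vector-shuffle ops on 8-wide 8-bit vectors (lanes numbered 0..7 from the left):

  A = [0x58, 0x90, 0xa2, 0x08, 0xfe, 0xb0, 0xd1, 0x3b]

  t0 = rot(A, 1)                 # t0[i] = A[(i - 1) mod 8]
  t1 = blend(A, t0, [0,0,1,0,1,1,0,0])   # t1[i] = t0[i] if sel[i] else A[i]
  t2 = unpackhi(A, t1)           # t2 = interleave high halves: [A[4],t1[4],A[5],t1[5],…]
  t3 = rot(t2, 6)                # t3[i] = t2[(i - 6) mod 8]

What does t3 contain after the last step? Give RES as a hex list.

  t0: 3b 58 90 a2 08 fe b0 d1
  t1: 58 90 90 08 08 fe d1 3b
  t2: fe 08 b0 fe d1 d1 3b 3b
  t3: b0 fe d1 d1 3b 3b fe 08

RES = [ 0xb0  0xfe  0xd1  0xd1  0x3b  0x3b  0xfe  0x08 ]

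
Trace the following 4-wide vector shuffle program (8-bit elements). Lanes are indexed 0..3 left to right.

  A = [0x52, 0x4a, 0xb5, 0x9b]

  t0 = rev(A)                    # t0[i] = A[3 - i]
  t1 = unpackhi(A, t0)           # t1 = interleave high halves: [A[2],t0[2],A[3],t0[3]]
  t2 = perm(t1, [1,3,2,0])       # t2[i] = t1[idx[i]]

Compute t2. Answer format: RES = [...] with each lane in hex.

RES = [ 0x4a  0x52  0x9b  0xb5 ]

t0 = [0x9b, 0xb5, 0x4a, 0x52]
t1 = [0xb5, 0x4a, 0x9b, 0x52]
t2 = [0x4a, 0x52, 0x9b, 0xb5]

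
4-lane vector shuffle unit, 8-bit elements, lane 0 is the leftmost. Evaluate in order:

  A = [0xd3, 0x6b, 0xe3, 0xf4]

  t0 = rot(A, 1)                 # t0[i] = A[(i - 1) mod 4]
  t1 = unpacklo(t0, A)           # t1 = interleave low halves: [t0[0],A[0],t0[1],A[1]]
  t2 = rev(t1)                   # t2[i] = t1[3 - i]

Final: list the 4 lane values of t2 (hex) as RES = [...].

RES = [ 0x6b  0xd3  0xd3  0xf4 ]

→ t0 |f4|d3|6b|e3|
→ t1 |f4|d3|d3|6b|
→ t2 |6b|d3|d3|f4|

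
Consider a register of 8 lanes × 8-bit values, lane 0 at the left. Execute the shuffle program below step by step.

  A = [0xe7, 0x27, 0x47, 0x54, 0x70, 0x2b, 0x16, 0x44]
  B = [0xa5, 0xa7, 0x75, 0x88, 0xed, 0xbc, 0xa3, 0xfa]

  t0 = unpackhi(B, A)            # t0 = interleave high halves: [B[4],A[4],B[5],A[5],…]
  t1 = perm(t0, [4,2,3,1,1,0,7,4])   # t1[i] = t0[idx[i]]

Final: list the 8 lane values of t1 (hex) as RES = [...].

RES = [ 0xa3  0xbc  0x2b  0x70  0x70  0xed  0x44  0xa3 ]

t0 = [0xed, 0x70, 0xbc, 0x2b, 0xa3, 0x16, 0xfa, 0x44]
t1 = [0xa3, 0xbc, 0x2b, 0x70, 0x70, 0xed, 0x44, 0xa3]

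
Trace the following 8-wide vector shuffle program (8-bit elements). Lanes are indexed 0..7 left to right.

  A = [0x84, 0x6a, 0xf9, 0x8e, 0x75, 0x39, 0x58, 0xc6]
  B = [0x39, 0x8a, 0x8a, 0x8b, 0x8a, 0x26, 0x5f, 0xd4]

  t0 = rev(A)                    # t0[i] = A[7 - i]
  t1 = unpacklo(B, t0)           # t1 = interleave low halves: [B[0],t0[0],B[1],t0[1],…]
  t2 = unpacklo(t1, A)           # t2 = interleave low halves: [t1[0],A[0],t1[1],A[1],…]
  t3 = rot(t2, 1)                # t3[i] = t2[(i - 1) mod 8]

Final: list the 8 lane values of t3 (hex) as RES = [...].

RES = [0x8e, 0x39, 0x84, 0xc6, 0x6a, 0x8a, 0xf9, 0x58]

  t0: c6 58 39 75 8e f9 6a 84
  t1: 39 c6 8a 58 8a 39 8b 75
  t2: 39 84 c6 6a 8a f9 58 8e
  t3: 8e 39 84 c6 6a 8a f9 58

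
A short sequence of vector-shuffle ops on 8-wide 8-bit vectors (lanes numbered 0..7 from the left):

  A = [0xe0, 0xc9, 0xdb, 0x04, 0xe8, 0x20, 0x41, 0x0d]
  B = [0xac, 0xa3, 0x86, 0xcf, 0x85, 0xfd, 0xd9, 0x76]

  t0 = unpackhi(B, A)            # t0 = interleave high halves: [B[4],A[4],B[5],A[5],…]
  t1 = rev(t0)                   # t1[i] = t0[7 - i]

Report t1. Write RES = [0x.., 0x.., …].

RES = [0x0d, 0x76, 0x41, 0xd9, 0x20, 0xfd, 0xe8, 0x85]

→ t0 |85|e8|fd|20|d9|41|76|0d|
→ t1 |0d|76|41|d9|20|fd|e8|85|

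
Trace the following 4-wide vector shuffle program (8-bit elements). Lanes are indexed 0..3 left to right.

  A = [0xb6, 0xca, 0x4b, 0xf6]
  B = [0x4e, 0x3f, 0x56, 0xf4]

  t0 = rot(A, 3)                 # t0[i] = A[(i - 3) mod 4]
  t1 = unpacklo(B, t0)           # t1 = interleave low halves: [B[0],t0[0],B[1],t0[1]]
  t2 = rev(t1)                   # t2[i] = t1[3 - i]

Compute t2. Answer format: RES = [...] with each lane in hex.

RES = [0x4b, 0x3f, 0xca, 0x4e]

  t0: ca 4b f6 b6
  t1: 4e ca 3f 4b
  t2: 4b 3f ca 4e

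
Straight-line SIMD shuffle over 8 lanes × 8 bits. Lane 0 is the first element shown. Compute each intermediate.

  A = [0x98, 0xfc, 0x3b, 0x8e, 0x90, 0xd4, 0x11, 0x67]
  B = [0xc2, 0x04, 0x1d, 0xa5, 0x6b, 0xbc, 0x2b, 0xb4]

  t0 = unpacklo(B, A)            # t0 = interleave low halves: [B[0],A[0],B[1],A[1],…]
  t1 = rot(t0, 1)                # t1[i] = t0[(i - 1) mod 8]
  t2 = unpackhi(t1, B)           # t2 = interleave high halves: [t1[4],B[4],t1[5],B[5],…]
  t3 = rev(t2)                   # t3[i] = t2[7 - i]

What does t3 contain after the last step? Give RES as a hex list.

→ t0 |c2|98|04|fc|1d|3b|a5|8e|
→ t1 |8e|c2|98|04|fc|1d|3b|a5|
→ t2 |fc|6b|1d|bc|3b|2b|a5|b4|
→ t3 |b4|a5|2b|3b|bc|1d|6b|fc|

RES = [0xb4, 0xa5, 0x2b, 0x3b, 0xbc, 0x1d, 0x6b, 0xfc]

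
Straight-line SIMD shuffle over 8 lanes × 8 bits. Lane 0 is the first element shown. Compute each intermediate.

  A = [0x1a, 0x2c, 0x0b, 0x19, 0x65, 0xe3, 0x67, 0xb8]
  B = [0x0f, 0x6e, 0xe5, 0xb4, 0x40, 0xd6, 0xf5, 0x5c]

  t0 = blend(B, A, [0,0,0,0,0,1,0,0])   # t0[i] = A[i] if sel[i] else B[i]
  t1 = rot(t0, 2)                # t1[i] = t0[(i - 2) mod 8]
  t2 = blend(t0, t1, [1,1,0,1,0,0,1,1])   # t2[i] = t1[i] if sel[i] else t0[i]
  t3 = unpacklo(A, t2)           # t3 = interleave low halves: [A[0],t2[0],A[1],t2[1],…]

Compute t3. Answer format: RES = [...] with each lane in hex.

RES = [0x1a, 0xf5, 0x2c, 0x5c, 0x0b, 0xe5, 0x19, 0x6e]

  t0: 0f 6e e5 b4 40 e3 f5 5c
  t1: f5 5c 0f 6e e5 b4 40 e3
  t2: f5 5c e5 6e 40 e3 40 e3
  t3: 1a f5 2c 5c 0b e5 19 6e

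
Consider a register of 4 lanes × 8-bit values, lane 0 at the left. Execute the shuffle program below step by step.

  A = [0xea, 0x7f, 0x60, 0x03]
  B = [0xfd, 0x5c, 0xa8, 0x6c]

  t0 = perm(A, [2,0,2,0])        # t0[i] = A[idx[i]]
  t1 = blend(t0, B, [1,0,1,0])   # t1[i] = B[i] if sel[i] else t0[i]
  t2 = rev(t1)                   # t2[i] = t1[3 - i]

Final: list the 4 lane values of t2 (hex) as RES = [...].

RES = [ 0xea  0xa8  0xea  0xfd ]

→ t0 |60|ea|60|ea|
→ t1 |fd|ea|a8|ea|
→ t2 |ea|a8|ea|fd|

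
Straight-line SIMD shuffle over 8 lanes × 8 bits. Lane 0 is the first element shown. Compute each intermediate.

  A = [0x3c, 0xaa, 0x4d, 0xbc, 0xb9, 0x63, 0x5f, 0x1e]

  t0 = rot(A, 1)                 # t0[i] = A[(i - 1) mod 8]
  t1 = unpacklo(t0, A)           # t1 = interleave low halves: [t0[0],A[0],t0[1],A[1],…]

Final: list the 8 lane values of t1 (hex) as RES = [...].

t0 = [0x1e, 0x3c, 0xaa, 0x4d, 0xbc, 0xb9, 0x63, 0x5f]
t1 = [0x1e, 0x3c, 0x3c, 0xaa, 0xaa, 0x4d, 0x4d, 0xbc]

RES = [0x1e, 0x3c, 0x3c, 0xaa, 0xaa, 0x4d, 0x4d, 0xbc]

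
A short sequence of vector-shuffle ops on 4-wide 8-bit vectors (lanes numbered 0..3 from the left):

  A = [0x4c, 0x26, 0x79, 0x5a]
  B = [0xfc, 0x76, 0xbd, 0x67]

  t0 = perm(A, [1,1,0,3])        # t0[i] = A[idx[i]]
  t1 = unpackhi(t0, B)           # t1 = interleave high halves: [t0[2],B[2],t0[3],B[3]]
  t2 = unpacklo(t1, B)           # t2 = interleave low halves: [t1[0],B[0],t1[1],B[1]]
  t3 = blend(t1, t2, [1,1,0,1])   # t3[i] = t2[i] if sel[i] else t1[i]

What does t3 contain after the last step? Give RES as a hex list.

RES = [ 0x4c  0xfc  0x5a  0x76 ]

→ t0 |26|26|4c|5a|
→ t1 |4c|bd|5a|67|
→ t2 |4c|fc|bd|76|
→ t3 |4c|fc|5a|76|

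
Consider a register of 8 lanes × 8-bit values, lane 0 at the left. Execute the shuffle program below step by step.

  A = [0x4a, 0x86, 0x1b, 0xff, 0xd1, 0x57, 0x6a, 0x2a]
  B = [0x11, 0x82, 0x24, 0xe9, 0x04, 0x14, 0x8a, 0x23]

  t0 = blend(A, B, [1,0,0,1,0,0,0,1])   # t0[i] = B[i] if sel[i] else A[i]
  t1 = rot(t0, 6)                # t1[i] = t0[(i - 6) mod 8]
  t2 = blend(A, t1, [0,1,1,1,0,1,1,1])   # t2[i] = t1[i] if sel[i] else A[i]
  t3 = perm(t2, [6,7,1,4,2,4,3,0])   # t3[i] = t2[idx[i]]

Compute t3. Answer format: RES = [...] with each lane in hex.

→ t0 |11|86|1b|e9|d1|57|6a|23|
→ t1 |1b|e9|d1|57|6a|23|11|86|
→ t2 |4a|e9|d1|57|d1|23|11|86|
→ t3 |11|86|e9|d1|d1|d1|57|4a|

RES = [0x11, 0x86, 0xe9, 0xd1, 0xd1, 0xd1, 0x57, 0x4a]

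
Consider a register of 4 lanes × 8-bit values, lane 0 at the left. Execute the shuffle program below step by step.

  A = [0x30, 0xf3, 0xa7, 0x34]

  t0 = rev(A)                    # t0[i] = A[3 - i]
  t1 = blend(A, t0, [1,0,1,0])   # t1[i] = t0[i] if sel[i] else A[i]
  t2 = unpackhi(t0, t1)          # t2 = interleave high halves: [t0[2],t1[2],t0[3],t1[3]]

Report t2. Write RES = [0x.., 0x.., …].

RES = [ 0xf3  0xf3  0x30  0x34 ]

→ t0 |34|a7|f3|30|
→ t1 |34|f3|f3|34|
→ t2 |f3|f3|30|34|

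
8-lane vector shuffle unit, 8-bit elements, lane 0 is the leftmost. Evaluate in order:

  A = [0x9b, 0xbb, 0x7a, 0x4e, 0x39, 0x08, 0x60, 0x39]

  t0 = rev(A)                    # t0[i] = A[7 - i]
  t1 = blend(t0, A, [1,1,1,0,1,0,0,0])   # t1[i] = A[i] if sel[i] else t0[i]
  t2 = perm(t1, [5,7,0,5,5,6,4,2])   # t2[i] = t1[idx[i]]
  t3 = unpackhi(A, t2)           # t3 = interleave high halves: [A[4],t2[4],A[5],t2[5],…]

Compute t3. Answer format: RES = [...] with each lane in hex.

t0 = [0x39, 0x60, 0x08, 0x39, 0x4e, 0x7a, 0xbb, 0x9b]
t1 = [0x9b, 0xbb, 0x7a, 0x39, 0x39, 0x7a, 0xbb, 0x9b]
t2 = [0x7a, 0x9b, 0x9b, 0x7a, 0x7a, 0xbb, 0x39, 0x7a]
t3 = [0x39, 0x7a, 0x08, 0xbb, 0x60, 0x39, 0x39, 0x7a]

RES = [0x39, 0x7a, 0x08, 0xbb, 0x60, 0x39, 0x39, 0x7a]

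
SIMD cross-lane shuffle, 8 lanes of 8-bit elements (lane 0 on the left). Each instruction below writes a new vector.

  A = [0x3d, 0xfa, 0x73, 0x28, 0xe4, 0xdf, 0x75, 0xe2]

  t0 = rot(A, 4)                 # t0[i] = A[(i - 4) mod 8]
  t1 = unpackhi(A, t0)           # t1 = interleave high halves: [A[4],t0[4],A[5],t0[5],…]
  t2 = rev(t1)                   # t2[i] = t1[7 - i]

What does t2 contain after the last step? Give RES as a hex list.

RES = [0x28, 0xe2, 0x73, 0x75, 0xfa, 0xdf, 0x3d, 0xe4]

t0 = [0xe4, 0xdf, 0x75, 0xe2, 0x3d, 0xfa, 0x73, 0x28]
t1 = [0xe4, 0x3d, 0xdf, 0xfa, 0x75, 0x73, 0xe2, 0x28]
t2 = [0x28, 0xe2, 0x73, 0x75, 0xfa, 0xdf, 0x3d, 0xe4]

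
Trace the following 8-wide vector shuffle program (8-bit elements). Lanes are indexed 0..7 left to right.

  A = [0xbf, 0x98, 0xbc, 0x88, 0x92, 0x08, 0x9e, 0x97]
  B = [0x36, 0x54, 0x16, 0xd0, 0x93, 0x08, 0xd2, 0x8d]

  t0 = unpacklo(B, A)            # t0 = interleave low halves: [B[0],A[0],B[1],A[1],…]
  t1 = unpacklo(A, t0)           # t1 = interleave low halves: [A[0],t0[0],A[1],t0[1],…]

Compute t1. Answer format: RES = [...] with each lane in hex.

RES = [ 0xbf  0x36  0x98  0xbf  0xbc  0x54  0x88  0x98 ]

t0 = [0x36, 0xbf, 0x54, 0x98, 0x16, 0xbc, 0xd0, 0x88]
t1 = [0xbf, 0x36, 0x98, 0xbf, 0xbc, 0x54, 0x88, 0x98]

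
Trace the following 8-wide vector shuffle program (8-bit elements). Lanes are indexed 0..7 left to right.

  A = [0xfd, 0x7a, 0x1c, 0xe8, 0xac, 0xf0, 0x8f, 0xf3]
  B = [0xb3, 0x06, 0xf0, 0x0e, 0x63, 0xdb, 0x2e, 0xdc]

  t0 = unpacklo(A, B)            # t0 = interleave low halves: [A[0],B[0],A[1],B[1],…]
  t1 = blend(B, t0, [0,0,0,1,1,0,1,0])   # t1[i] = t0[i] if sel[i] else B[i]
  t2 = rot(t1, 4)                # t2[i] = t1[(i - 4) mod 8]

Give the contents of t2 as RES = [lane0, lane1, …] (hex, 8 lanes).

RES = [0x1c, 0xdb, 0xe8, 0xdc, 0xb3, 0x06, 0xf0, 0x06]

  t0: fd b3 7a 06 1c f0 e8 0e
  t1: b3 06 f0 06 1c db e8 dc
  t2: 1c db e8 dc b3 06 f0 06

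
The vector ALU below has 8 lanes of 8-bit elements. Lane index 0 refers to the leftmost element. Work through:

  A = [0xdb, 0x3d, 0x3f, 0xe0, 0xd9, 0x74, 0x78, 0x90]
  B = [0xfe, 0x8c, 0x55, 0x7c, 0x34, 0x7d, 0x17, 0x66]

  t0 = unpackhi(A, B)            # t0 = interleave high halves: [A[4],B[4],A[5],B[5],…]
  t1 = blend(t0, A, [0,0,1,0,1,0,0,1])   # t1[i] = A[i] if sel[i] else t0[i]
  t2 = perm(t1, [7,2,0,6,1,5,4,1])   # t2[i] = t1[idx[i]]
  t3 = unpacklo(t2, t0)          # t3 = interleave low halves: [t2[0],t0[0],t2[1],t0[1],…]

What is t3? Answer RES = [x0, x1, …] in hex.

RES = [ 0x90  0xd9  0x3f  0x34  0xd9  0x74  0x90  0x7d ]

t0 = [0xd9, 0x34, 0x74, 0x7d, 0x78, 0x17, 0x90, 0x66]
t1 = [0xd9, 0x34, 0x3f, 0x7d, 0xd9, 0x17, 0x90, 0x90]
t2 = [0x90, 0x3f, 0xd9, 0x90, 0x34, 0x17, 0xd9, 0x34]
t3 = [0x90, 0xd9, 0x3f, 0x34, 0xd9, 0x74, 0x90, 0x7d]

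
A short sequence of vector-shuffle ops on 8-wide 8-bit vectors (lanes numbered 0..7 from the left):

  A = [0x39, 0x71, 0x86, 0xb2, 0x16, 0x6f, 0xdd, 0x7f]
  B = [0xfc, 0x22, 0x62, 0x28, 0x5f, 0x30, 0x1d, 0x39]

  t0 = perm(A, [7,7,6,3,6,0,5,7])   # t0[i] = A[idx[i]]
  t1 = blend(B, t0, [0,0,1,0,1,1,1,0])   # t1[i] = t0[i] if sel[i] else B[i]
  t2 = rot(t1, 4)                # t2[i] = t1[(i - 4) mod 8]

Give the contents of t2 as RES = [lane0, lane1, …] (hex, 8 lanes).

t0 = [0x7f, 0x7f, 0xdd, 0xb2, 0xdd, 0x39, 0x6f, 0x7f]
t1 = [0xfc, 0x22, 0xdd, 0x28, 0xdd, 0x39, 0x6f, 0x39]
t2 = [0xdd, 0x39, 0x6f, 0x39, 0xfc, 0x22, 0xdd, 0x28]

RES = [0xdd, 0x39, 0x6f, 0x39, 0xfc, 0x22, 0xdd, 0x28]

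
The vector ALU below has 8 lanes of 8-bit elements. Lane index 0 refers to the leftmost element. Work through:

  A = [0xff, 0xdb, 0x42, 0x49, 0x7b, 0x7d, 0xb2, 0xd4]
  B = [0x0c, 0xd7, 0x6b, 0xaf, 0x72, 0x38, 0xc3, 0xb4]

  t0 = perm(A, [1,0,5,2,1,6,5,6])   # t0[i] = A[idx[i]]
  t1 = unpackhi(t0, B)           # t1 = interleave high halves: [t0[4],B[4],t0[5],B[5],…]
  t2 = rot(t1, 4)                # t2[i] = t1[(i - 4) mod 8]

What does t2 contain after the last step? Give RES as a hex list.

t0 = [0xdb, 0xff, 0x7d, 0x42, 0xdb, 0xb2, 0x7d, 0xb2]
t1 = [0xdb, 0x72, 0xb2, 0x38, 0x7d, 0xc3, 0xb2, 0xb4]
t2 = [0x7d, 0xc3, 0xb2, 0xb4, 0xdb, 0x72, 0xb2, 0x38]

RES = [0x7d, 0xc3, 0xb2, 0xb4, 0xdb, 0x72, 0xb2, 0x38]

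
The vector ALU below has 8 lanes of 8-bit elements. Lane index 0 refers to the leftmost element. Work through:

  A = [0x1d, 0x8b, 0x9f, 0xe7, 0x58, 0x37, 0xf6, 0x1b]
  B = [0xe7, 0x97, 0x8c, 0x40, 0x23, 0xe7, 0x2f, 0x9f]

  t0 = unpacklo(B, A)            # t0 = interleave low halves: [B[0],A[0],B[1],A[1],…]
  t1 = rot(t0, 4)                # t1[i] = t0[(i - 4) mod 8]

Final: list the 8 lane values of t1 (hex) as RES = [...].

  t0: e7 1d 97 8b 8c 9f 40 e7
  t1: 8c 9f 40 e7 e7 1d 97 8b

RES = [0x8c, 0x9f, 0x40, 0xe7, 0xe7, 0x1d, 0x97, 0x8b]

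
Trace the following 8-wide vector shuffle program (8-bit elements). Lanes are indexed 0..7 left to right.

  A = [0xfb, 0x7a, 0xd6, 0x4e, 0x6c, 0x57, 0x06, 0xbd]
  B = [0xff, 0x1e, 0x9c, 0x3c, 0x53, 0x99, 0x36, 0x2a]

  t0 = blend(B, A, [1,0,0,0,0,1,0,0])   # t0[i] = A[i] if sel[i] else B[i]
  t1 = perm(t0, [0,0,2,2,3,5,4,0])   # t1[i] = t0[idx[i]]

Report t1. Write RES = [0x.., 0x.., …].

t0 = [0xfb, 0x1e, 0x9c, 0x3c, 0x53, 0x57, 0x36, 0x2a]
t1 = [0xfb, 0xfb, 0x9c, 0x9c, 0x3c, 0x57, 0x53, 0xfb]

RES = [ 0xfb  0xfb  0x9c  0x9c  0x3c  0x57  0x53  0xfb ]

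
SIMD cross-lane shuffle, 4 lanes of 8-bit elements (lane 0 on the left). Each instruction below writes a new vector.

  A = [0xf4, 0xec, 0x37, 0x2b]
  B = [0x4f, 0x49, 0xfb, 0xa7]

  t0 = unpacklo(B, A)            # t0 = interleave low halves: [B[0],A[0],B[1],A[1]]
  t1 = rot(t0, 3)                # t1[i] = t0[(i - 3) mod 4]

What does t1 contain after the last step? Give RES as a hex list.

RES = [0xf4, 0x49, 0xec, 0x4f]

t0 = [0x4f, 0xf4, 0x49, 0xec]
t1 = [0xf4, 0x49, 0xec, 0x4f]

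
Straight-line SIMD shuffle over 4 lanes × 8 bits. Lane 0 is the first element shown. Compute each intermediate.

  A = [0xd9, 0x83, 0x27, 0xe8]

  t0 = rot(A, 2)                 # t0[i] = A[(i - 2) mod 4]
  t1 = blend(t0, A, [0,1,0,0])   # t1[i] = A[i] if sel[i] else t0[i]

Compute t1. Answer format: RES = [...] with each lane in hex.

RES = [0x27, 0x83, 0xd9, 0x83]

  t0: 27 e8 d9 83
  t1: 27 83 d9 83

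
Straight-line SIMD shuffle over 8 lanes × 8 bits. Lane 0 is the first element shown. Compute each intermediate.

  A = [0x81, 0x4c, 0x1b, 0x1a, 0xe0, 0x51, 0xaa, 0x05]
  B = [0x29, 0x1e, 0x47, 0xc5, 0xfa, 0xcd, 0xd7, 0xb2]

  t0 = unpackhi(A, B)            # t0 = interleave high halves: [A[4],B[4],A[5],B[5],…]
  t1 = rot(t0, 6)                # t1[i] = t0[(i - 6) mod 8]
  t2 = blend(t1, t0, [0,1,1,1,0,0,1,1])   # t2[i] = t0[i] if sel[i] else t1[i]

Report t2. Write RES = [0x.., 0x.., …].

RES = [0x51, 0xfa, 0x51, 0xcd, 0x05, 0xb2, 0x05, 0xb2]

t0 = [0xe0, 0xfa, 0x51, 0xcd, 0xaa, 0xd7, 0x05, 0xb2]
t1 = [0x51, 0xcd, 0xaa, 0xd7, 0x05, 0xb2, 0xe0, 0xfa]
t2 = [0x51, 0xfa, 0x51, 0xcd, 0x05, 0xb2, 0x05, 0xb2]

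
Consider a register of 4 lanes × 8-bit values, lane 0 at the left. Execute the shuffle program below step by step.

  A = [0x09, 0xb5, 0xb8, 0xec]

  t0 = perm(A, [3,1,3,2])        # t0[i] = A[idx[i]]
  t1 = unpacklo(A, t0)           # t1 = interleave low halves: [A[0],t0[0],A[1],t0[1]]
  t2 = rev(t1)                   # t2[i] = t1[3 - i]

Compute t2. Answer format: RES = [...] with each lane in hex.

t0 = [0xec, 0xb5, 0xec, 0xb8]
t1 = [0x09, 0xec, 0xb5, 0xb5]
t2 = [0xb5, 0xb5, 0xec, 0x09]

RES = [0xb5, 0xb5, 0xec, 0x09]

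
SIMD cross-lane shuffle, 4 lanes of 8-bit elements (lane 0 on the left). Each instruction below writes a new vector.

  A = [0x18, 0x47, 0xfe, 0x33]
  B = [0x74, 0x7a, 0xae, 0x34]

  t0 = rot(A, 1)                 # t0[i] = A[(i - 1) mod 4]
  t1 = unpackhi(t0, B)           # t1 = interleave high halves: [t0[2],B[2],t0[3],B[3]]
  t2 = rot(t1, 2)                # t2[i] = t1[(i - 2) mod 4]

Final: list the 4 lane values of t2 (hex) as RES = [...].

RES = [0xfe, 0x34, 0x47, 0xae]

→ t0 |33|18|47|fe|
→ t1 |47|ae|fe|34|
→ t2 |fe|34|47|ae|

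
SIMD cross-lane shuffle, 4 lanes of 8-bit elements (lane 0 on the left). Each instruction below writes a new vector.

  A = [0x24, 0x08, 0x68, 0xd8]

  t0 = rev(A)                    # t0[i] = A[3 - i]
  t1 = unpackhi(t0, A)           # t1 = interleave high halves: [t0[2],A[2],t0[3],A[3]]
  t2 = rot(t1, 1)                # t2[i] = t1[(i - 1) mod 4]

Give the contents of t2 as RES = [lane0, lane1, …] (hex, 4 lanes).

RES = [ 0xd8  0x08  0x68  0x24 ]

→ t0 |d8|68|08|24|
→ t1 |08|68|24|d8|
→ t2 |d8|08|68|24|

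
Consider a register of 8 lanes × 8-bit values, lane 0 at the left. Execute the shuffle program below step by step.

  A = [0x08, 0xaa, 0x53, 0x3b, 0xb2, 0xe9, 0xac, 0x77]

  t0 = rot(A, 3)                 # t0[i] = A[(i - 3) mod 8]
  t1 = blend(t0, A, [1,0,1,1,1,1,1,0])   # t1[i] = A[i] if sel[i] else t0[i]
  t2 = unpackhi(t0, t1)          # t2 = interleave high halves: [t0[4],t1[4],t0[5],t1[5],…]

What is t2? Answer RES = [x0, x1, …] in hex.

  t0: e9 ac 77 08 aa 53 3b b2
  t1: 08 ac 53 3b b2 e9 ac b2
  t2: aa b2 53 e9 3b ac b2 b2

RES = [0xaa, 0xb2, 0x53, 0xe9, 0x3b, 0xac, 0xb2, 0xb2]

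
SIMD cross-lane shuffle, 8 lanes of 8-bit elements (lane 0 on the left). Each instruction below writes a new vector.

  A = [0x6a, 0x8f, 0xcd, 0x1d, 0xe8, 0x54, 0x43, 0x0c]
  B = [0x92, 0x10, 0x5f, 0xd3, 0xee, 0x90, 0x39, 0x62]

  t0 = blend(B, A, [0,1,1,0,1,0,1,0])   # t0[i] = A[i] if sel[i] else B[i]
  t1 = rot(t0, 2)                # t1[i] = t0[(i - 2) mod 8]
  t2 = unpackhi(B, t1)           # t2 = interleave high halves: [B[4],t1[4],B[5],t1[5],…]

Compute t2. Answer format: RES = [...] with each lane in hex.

  t0: 92 8f cd d3 e8 90 43 62
  t1: 43 62 92 8f cd d3 e8 90
  t2: ee cd 90 d3 39 e8 62 90

RES = [ 0xee  0xcd  0x90  0xd3  0x39  0xe8  0x62  0x90 ]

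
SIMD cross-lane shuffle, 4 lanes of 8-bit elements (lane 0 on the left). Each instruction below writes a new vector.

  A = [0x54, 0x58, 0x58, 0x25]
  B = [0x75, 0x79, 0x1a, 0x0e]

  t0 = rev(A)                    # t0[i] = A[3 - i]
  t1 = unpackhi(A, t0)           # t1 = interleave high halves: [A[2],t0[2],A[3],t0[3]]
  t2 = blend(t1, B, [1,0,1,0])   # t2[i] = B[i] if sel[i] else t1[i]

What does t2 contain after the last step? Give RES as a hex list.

t0 = [0x25, 0x58, 0x58, 0x54]
t1 = [0x58, 0x58, 0x25, 0x54]
t2 = [0x75, 0x58, 0x1a, 0x54]

RES = [ 0x75  0x58  0x1a  0x54 ]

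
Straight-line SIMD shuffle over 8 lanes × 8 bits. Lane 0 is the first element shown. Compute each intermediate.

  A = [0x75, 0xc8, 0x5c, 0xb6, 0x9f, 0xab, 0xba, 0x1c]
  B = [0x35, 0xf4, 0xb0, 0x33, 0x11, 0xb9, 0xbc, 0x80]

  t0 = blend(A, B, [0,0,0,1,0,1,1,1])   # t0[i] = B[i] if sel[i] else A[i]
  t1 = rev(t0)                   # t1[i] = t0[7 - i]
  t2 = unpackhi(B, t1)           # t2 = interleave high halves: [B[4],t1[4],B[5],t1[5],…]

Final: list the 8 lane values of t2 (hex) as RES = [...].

RES = [0x11, 0x33, 0xb9, 0x5c, 0xbc, 0xc8, 0x80, 0x75]

  t0: 75 c8 5c 33 9f b9 bc 80
  t1: 80 bc b9 9f 33 5c c8 75
  t2: 11 33 b9 5c bc c8 80 75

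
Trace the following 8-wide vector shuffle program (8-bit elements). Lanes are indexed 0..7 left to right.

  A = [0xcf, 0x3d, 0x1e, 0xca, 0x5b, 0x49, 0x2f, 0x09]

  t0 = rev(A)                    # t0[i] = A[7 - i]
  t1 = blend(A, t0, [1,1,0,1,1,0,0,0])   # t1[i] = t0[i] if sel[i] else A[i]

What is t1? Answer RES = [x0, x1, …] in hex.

RES = [0x09, 0x2f, 0x1e, 0x5b, 0xca, 0x49, 0x2f, 0x09]

t0 = [0x09, 0x2f, 0x49, 0x5b, 0xca, 0x1e, 0x3d, 0xcf]
t1 = [0x09, 0x2f, 0x1e, 0x5b, 0xca, 0x49, 0x2f, 0x09]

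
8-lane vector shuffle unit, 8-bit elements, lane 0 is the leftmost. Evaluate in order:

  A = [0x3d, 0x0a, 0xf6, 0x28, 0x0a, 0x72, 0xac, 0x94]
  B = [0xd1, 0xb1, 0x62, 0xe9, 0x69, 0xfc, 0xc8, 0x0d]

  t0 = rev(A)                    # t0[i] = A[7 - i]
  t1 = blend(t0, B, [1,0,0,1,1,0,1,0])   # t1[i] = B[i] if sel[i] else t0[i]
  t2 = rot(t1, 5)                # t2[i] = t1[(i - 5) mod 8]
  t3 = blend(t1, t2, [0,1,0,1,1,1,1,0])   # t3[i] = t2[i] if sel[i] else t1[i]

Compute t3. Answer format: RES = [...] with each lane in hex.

RES = [0xd1, 0x69, 0x72, 0xc8, 0x3d, 0xd1, 0xac, 0x3d]

t0 = [0x94, 0xac, 0x72, 0x0a, 0x28, 0xf6, 0x0a, 0x3d]
t1 = [0xd1, 0xac, 0x72, 0xe9, 0x69, 0xf6, 0xc8, 0x3d]
t2 = [0xe9, 0x69, 0xf6, 0xc8, 0x3d, 0xd1, 0xac, 0x72]
t3 = [0xd1, 0x69, 0x72, 0xc8, 0x3d, 0xd1, 0xac, 0x3d]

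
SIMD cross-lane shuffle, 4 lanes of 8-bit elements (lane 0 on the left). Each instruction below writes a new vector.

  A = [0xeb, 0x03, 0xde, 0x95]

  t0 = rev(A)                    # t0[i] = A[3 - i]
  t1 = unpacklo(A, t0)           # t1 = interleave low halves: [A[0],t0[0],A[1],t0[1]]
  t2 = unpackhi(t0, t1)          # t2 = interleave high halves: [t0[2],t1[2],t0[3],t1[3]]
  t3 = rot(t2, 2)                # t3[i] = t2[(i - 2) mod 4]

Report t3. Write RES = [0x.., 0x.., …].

RES = [0xeb, 0xde, 0x03, 0x03]

t0 = [0x95, 0xde, 0x03, 0xeb]
t1 = [0xeb, 0x95, 0x03, 0xde]
t2 = [0x03, 0x03, 0xeb, 0xde]
t3 = [0xeb, 0xde, 0x03, 0x03]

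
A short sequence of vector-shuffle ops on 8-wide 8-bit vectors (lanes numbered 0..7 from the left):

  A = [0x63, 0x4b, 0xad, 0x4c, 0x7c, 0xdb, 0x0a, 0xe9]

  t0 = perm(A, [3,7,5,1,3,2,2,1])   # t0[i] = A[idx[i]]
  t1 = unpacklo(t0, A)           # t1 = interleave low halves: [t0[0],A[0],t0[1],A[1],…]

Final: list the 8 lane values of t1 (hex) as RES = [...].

RES = [0x4c, 0x63, 0xe9, 0x4b, 0xdb, 0xad, 0x4b, 0x4c]

  t0: 4c e9 db 4b 4c ad ad 4b
  t1: 4c 63 e9 4b db ad 4b 4c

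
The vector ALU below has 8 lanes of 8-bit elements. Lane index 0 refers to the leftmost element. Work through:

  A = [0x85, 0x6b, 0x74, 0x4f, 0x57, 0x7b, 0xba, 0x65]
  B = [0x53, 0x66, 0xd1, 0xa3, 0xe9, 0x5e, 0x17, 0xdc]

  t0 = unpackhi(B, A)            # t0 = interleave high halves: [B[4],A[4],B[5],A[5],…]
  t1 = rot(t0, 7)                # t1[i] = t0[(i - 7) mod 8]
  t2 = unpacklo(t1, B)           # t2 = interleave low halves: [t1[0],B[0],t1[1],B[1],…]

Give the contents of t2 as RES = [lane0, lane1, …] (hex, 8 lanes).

RES = [ 0x57  0x53  0x5e  0x66  0x7b  0xd1  0x17  0xa3 ]

→ t0 |e9|57|5e|7b|17|ba|dc|65|
→ t1 |57|5e|7b|17|ba|dc|65|e9|
→ t2 |57|53|5e|66|7b|d1|17|a3|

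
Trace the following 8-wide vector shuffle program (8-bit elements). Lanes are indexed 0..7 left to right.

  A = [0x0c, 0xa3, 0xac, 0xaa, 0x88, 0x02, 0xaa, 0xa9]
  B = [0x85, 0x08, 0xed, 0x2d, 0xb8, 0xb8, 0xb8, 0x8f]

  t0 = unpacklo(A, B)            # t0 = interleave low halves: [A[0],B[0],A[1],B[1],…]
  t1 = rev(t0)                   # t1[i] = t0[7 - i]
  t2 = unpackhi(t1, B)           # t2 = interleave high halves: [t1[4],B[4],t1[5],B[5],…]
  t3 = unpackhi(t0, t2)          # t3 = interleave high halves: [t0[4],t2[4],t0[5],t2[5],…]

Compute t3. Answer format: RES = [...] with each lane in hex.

RES = [0xac, 0x85, 0xed, 0xb8, 0xaa, 0x0c, 0x2d, 0x8f]

→ t0 |0c|85|a3|08|ac|ed|aa|2d|
→ t1 |2d|aa|ed|ac|08|a3|85|0c|
→ t2 |08|b8|a3|b8|85|b8|0c|8f|
→ t3 |ac|85|ed|b8|aa|0c|2d|8f|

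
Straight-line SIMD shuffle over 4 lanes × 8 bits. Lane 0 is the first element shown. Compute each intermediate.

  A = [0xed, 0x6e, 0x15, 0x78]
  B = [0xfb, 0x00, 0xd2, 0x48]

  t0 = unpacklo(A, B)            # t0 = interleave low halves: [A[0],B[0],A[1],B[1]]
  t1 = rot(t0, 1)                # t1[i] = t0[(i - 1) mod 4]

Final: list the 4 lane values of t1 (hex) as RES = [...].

  t0: ed fb 6e 00
  t1: 00 ed fb 6e

RES = [ 0x00  0xed  0xfb  0x6e ]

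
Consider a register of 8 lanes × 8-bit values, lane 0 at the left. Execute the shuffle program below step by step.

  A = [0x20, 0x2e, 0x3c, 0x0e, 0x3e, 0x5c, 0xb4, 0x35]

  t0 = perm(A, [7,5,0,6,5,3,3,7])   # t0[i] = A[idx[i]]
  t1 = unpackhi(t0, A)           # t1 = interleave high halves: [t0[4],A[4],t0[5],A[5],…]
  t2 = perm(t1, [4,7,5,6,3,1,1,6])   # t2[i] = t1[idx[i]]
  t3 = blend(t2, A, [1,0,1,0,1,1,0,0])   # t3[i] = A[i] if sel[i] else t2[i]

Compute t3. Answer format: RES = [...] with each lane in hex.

  t0: 35 5c 20 b4 5c 0e 0e 35
  t1: 5c 3e 0e 5c 0e b4 35 35
  t2: 0e 35 b4 35 5c 3e 3e 35
  t3: 20 35 3c 35 3e 5c 3e 35

RES = [0x20, 0x35, 0x3c, 0x35, 0x3e, 0x5c, 0x3e, 0x35]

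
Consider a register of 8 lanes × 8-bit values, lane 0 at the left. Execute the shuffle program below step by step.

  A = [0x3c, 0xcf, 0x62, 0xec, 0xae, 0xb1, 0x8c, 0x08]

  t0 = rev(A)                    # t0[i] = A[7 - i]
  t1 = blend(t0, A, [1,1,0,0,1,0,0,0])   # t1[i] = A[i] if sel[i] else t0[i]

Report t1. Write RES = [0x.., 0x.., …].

  t0: 08 8c b1 ae ec 62 cf 3c
  t1: 3c cf b1 ae ae 62 cf 3c

RES = [ 0x3c  0xcf  0xb1  0xae  0xae  0x62  0xcf  0x3c ]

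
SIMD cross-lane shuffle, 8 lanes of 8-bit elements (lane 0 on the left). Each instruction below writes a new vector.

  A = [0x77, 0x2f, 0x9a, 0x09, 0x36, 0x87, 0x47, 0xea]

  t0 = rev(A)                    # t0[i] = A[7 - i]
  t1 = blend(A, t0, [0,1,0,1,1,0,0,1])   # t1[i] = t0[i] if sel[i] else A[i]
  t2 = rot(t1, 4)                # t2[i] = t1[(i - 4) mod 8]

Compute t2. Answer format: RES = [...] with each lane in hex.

RES = [ 0x09  0x87  0x47  0x77  0x77  0x47  0x9a  0x36 ]

→ t0 |ea|47|87|36|09|9a|2f|77|
→ t1 |77|47|9a|36|09|87|47|77|
→ t2 |09|87|47|77|77|47|9a|36|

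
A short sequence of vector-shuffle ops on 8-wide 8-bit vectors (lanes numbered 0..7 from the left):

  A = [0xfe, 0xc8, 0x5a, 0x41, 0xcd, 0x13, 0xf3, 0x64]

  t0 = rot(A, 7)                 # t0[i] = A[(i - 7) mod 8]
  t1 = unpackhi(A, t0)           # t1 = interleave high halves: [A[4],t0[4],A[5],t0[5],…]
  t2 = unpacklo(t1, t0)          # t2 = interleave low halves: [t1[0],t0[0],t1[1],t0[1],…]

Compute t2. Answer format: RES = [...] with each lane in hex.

t0 = [0xc8, 0x5a, 0x41, 0xcd, 0x13, 0xf3, 0x64, 0xfe]
t1 = [0xcd, 0x13, 0x13, 0xf3, 0xf3, 0x64, 0x64, 0xfe]
t2 = [0xcd, 0xc8, 0x13, 0x5a, 0x13, 0x41, 0xf3, 0xcd]

RES = [ 0xcd  0xc8  0x13  0x5a  0x13  0x41  0xf3  0xcd ]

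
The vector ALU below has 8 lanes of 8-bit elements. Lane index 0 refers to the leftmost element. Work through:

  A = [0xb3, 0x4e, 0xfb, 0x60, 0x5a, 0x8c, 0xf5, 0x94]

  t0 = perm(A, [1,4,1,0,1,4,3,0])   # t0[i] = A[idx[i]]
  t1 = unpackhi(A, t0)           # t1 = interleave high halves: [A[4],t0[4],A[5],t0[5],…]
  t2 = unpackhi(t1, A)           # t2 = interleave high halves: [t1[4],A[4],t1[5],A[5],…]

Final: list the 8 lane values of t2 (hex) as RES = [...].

RES = [ 0xf5  0x5a  0x60  0x8c  0x94  0xf5  0xb3  0x94 ]

  t0: 4e 5a 4e b3 4e 5a 60 b3
  t1: 5a 4e 8c 5a f5 60 94 b3
  t2: f5 5a 60 8c 94 f5 b3 94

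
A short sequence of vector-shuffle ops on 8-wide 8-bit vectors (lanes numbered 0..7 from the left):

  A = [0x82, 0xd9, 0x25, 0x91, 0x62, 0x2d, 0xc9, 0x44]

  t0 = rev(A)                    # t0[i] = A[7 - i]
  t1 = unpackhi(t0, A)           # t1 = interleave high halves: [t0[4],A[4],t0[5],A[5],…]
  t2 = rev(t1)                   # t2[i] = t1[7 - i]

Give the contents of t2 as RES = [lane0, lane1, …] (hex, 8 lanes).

→ t0 |44|c9|2d|62|91|25|d9|82|
→ t1 |91|62|25|2d|d9|c9|82|44|
→ t2 |44|82|c9|d9|2d|25|62|91|

RES = [ 0x44  0x82  0xc9  0xd9  0x2d  0x25  0x62  0x91 ]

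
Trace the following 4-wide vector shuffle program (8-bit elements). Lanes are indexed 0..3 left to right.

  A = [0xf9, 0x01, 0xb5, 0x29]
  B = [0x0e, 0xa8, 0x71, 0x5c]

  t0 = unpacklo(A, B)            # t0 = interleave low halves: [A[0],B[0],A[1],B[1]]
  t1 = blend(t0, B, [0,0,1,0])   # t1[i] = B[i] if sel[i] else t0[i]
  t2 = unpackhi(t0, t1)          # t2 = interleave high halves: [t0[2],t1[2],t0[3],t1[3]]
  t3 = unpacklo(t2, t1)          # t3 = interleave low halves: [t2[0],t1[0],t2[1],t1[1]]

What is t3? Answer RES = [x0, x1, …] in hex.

RES = [ 0x01  0xf9  0x71  0x0e ]

t0 = [0xf9, 0x0e, 0x01, 0xa8]
t1 = [0xf9, 0x0e, 0x71, 0xa8]
t2 = [0x01, 0x71, 0xa8, 0xa8]
t3 = [0x01, 0xf9, 0x71, 0x0e]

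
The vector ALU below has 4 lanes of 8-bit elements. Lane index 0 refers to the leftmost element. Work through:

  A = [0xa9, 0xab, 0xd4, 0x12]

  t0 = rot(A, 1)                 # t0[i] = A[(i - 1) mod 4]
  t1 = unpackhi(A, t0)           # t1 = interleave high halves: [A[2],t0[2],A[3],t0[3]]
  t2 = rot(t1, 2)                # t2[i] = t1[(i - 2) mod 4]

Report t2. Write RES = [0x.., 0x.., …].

  t0: 12 a9 ab d4
  t1: d4 ab 12 d4
  t2: 12 d4 d4 ab

RES = [0x12, 0xd4, 0xd4, 0xab]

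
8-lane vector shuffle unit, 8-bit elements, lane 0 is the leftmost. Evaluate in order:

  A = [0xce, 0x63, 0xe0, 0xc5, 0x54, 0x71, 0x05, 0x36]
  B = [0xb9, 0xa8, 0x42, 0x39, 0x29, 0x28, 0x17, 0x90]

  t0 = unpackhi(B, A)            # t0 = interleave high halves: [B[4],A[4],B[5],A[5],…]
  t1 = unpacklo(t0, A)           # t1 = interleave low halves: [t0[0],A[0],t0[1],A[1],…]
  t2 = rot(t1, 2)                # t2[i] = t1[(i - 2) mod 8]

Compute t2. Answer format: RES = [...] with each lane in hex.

RES = [0x71, 0xc5, 0x29, 0xce, 0x54, 0x63, 0x28, 0xe0]

  t0: 29 54 28 71 17 05 90 36
  t1: 29 ce 54 63 28 e0 71 c5
  t2: 71 c5 29 ce 54 63 28 e0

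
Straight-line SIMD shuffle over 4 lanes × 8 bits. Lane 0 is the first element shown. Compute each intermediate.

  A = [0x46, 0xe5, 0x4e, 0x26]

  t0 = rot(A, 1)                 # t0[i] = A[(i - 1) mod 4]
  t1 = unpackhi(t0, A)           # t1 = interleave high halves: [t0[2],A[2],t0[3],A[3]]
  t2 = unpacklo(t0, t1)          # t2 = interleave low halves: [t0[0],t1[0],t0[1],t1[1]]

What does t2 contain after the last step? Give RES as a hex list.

t0 = [0x26, 0x46, 0xe5, 0x4e]
t1 = [0xe5, 0x4e, 0x4e, 0x26]
t2 = [0x26, 0xe5, 0x46, 0x4e]

RES = [ 0x26  0xe5  0x46  0x4e ]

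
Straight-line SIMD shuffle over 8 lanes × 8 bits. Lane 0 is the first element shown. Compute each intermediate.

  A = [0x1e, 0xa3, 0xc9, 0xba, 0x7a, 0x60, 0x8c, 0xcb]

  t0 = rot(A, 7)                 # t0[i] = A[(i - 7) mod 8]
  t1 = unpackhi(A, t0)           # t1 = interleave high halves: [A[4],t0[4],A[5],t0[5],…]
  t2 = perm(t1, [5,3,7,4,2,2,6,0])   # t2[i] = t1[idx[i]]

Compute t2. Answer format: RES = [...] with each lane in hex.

RES = [ 0xcb  0x8c  0x1e  0x8c  0x60  0x60  0xcb  0x7a ]

  t0: a3 c9 ba 7a 60 8c cb 1e
  t1: 7a 60 60 8c 8c cb cb 1e
  t2: cb 8c 1e 8c 60 60 cb 7a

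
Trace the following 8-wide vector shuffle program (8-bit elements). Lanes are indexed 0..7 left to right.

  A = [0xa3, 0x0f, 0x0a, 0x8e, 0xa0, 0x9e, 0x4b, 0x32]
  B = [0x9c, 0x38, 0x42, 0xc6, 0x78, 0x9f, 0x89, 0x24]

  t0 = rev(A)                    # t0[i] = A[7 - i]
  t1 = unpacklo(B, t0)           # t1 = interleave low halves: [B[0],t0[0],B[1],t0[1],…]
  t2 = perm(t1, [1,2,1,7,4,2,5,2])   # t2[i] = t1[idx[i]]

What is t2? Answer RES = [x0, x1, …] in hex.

t0 = [0x32, 0x4b, 0x9e, 0xa0, 0x8e, 0x0a, 0x0f, 0xa3]
t1 = [0x9c, 0x32, 0x38, 0x4b, 0x42, 0x9e, 0xc6, 0xa0]
t2 = [0x32, 0x38, 0x32, 0xa0, 0x42, 0x38, 0x9e, 0x38]

RES = [ 0x32  0x38  0x32  0xa0  0x42  0x38  0x9e  0x38 ]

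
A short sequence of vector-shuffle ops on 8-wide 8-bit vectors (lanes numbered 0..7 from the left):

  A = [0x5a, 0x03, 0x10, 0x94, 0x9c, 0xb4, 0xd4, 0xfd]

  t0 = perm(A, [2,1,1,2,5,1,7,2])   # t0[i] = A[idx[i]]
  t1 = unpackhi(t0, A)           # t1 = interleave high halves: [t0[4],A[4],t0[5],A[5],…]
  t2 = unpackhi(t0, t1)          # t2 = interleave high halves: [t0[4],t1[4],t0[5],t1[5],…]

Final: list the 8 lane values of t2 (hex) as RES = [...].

RES = [ 0xb4  0xfd  0x03  0xd4  0xfd  0x10  0x10  0xfd ]

→ t0 |10|03|03|10|b4|03|fd|10|
→ t1 |b4|9c|03|b4|fd|d4|10|fd|
→ t2 |b4|fd|03|d4|fd|10|10|fd|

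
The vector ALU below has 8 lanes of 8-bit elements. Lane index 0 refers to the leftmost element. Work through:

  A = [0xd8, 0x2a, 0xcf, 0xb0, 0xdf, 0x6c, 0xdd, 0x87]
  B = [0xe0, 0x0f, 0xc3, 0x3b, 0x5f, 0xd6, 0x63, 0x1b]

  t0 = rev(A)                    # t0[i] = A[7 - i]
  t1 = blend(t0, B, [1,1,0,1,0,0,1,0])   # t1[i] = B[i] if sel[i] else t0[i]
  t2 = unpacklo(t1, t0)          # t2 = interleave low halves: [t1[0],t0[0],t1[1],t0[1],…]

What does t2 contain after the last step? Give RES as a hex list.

→ t0 |87|dd|6c|df|b0|cf|2a|d8|
→ t1 |e0|0f|6c|3b|b0|cf|63|d8|
→ t2 |e0|87|0f|dd|6c|6c|3b|df|

RES = [ 0xe0  0x87  0x0f  0xdd  0x6c  0x6c  0x3b  0xdf ]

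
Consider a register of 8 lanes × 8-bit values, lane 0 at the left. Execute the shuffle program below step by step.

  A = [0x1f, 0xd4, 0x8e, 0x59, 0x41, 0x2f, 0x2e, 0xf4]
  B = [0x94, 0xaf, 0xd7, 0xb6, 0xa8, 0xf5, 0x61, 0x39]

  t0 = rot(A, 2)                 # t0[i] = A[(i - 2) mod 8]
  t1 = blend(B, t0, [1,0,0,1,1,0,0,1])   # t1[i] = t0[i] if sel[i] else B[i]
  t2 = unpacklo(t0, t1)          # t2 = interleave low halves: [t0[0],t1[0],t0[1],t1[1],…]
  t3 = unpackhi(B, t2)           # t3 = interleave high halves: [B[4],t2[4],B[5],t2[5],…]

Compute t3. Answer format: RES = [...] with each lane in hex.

RES = [0xa8, 0x1f, 0xf5, 0xd7, 0x61, 0xd4, 0x39, 0xd4]

t0 = [0x2e, 0xf4, 0x1f, 0xd4, 0x8e, 0x59, 0x41, 0x2f]
t1 = [0x2e, 0xaf, 0xd7, 0xd4, 0x8e, 0xf5, 0x61, 0x2f]
t2 = [0x2e, 0x2e, 0xf4, 0xaf, 0x1f, 0xd7, 0xd4, 0xd4]
t3 = [0xa8, 0x1f, 0xf5, 0xd7, 0x61, 0xd4, 0x39, 0xd4]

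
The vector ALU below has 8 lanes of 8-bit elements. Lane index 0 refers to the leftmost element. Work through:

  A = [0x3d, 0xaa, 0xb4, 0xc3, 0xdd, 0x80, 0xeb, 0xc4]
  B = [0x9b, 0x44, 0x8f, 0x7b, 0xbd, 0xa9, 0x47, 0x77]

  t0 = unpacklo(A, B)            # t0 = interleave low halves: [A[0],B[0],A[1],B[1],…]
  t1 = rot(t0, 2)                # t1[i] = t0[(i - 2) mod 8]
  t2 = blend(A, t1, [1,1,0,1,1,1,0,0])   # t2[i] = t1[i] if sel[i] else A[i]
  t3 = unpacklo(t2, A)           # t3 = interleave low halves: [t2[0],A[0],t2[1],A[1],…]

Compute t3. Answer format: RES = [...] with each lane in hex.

RES = [0xc3, 0x3d, 0x7b, 0xaa, 0xb4, 0xb4, 0x9b, 0xc3]

t0 = [0x3d, 0x9b, 0xaa, 0x44, 0xb4, 0x8f, 0xc3, 0x7b]
t1 = [0xc3, 0x7b, 0x3d, 0x9b, 0xaa, 0x44, 0xb4, 0x8f]
t2 = [0xc3, 0x7b, 0xb4, 0x9b, 0xaa, 0x44, 0xeb, 0xc4]
t3 = [0xc3, 0x3d, 0x7b, 0xaa, 0xb4, 0xb4, 0x9b, 0xc3]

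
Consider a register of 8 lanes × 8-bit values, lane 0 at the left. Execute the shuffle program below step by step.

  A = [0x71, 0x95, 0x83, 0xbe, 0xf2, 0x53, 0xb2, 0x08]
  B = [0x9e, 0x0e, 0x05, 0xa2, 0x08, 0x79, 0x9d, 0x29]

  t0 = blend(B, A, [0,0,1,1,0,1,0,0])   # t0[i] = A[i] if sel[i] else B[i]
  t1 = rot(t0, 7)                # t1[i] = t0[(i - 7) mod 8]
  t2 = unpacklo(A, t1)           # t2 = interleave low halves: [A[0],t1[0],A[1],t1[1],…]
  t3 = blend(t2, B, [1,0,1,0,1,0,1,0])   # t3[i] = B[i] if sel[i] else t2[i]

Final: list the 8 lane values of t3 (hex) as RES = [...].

  t0: 9e 0e 83 be 08 53 9d 29
  t1: 0e 83 be 08 53 9d 29 9e
  t2: 71 0e 95 83 83 be be 08
  t3: 9e 0e 05 83 08 be 9d 08

RES = [ 0x9e  0x0e  0x05  0x83  0x08  0xbe  0x9d  0x08 ]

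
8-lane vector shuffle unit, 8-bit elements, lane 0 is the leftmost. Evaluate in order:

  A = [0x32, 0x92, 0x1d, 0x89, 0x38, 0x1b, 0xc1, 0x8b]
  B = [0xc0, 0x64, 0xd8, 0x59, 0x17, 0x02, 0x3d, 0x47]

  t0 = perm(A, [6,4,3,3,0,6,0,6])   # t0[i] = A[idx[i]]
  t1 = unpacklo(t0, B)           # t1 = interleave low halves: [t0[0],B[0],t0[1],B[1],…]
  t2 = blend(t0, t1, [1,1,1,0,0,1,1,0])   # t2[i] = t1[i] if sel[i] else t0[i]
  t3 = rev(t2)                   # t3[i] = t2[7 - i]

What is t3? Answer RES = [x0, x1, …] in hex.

RES = [0xc1, 0x89, 0xd8, 0x32, 0x89, 0x38, 0xc0, 0xc1]

  t0: c1 38 89 89 32 c1 32 c1
  t1: c1 c0 38 64 89 d8 89 59
  t2: c1 c0 38 89 32 d8 89 c1
  t3: c1 89 d8 32 89 38 c0 c1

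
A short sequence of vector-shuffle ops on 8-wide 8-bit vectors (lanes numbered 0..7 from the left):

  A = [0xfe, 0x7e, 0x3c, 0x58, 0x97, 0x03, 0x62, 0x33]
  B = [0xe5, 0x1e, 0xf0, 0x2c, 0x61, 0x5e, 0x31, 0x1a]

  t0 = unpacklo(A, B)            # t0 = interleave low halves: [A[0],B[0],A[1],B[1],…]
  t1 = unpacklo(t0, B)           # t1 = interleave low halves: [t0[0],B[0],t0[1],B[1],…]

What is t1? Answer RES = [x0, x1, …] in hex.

t0 = [0xfe, 0xe5, 0x7e, 0x1e, 0x3c, 0xf0, 0x58, 0x2c]
t1 = [0xfe, 0xe5, 0xe5, 0x1e, 0x7e, 0xf0, 0x1e, 0x2c]

RES = [0xfe, 0xe5, 0xe5, 0x1e, 0x7e, 0xf0, 0x1e, 0x2c]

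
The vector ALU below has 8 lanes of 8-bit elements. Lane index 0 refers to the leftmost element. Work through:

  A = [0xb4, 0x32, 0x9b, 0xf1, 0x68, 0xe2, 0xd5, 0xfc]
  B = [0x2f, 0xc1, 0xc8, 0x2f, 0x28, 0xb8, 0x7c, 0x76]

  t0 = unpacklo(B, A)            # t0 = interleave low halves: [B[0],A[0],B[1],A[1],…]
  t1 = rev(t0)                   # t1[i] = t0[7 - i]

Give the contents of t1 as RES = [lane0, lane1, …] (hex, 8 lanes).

RES = [0xf1, 0x2f, 0x9b, 0xc8, 0x32, 0xc1, 0xb4, 0x2f]

→ t0 |2f|b4|c1|32|c8|9b|2f|f1|
→ t1 |f1|2f|9b|c8|32|c1|b4|2f|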